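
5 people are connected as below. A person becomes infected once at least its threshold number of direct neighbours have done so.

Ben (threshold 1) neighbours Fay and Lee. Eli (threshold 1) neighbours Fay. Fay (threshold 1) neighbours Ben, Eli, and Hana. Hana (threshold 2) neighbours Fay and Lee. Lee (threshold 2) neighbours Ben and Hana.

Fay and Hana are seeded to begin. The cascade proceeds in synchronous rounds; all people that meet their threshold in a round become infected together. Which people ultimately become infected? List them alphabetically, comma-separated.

Ben, Eli, Fay, Hana, Lee

Round 1 — Fay, Hana become infected (initial).
Round 2 — checking thresholds:
  Ben: 1 of 2 neighbours ≥ 1, becomes infected.
  Eli: 1 of 1 neighbours ≥ 1, becomes infected.
  Lee: 1 of 2 neighbours < 2, below threshold.
Round 3 — checking thresholds:
  Lee: 2 of 2 neighbours ≥ 2, becomes infected.
Round 4 — no new infections; cascade stops.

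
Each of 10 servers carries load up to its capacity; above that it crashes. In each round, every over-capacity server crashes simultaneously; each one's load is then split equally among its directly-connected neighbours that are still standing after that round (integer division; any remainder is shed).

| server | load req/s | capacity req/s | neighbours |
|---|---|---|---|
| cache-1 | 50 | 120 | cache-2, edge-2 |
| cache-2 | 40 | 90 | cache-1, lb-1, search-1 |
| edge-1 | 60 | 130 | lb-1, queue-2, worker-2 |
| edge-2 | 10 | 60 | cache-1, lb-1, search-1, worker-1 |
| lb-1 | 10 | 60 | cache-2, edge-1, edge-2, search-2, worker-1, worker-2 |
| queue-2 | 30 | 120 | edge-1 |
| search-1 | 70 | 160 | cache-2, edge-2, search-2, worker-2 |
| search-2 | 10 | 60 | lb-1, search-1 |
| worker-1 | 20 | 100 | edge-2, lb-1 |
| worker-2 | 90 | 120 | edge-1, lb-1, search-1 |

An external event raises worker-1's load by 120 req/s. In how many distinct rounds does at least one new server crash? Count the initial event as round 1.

2

Round 1 — worker-1 at 140 > 100. worker-1 crashes.
  worker-1 sheds 140 req/s to edge-2, lb-1: 70 each.
    edge-2: 10+70 = 80 > 60
    lb-1: 10+70 = 80 > 60
Round 2 — edge-2, lb-1 crash.
  edge-2 sheds 80 req/s to cache-1, search-1: 40 each.
    cache-1: 50+40 = 90 ≤ 120
    search-1: 70+40 = 110 ≤ 160
  lb-1 sheds 80 req/s to cache-2, edge-1, search-2, worker-2: 20 each.
    cache-2: 40+20 = 60 ≤ 90
    edge-1: 60+20 = 80 ≤ 130
    search-2: 10+20 = 30 ≤ 60
    worker-2: 90+20 = 110 ≤ 120
No further crashes.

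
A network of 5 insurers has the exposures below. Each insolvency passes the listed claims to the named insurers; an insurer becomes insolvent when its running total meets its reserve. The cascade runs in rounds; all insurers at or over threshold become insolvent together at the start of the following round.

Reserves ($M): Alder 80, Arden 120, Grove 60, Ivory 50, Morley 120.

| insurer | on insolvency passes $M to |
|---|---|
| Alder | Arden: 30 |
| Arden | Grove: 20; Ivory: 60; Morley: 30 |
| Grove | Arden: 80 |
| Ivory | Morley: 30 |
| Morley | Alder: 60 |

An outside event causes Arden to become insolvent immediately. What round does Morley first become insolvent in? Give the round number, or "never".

Round 1 — Arden becomes insolvent (initial).
  Grove: +20 → 20 < 60
  Ivory: +60 → 60 ≥ 50
  Morley: +30 → 30 < 120
Round 2 — Ivory becomes insolvent.
  Morley: +30 → 60 < 120
No further insolvencies.

never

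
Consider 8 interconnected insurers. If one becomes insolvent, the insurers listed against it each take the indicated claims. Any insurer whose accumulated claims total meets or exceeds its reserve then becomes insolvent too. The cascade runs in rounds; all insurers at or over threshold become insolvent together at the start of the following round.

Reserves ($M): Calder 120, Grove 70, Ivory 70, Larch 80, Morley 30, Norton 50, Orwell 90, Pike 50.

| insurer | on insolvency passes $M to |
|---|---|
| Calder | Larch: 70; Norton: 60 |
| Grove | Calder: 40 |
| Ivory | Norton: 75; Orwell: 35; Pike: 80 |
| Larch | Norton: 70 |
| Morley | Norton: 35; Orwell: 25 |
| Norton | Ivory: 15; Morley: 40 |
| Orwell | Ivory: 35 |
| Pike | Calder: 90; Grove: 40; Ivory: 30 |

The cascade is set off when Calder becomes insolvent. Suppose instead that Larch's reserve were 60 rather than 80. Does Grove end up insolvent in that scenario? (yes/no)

no

With Larch's reserve at 60:
Round 1 — Calder becomes insolvent (initial).
  Larch: +70 → 70 ≥ 60
  Norton: +60 → 60 ≥ 50
Round 2 — Larch, Norton become insolvent.
  Ivory: +15 → 15 < 70
  Morley: +40 → 40 ≥ 30
Round 3 — Morley becomes insolvent.
  Orwell: +25 → 25 < 90
No further insolvencies.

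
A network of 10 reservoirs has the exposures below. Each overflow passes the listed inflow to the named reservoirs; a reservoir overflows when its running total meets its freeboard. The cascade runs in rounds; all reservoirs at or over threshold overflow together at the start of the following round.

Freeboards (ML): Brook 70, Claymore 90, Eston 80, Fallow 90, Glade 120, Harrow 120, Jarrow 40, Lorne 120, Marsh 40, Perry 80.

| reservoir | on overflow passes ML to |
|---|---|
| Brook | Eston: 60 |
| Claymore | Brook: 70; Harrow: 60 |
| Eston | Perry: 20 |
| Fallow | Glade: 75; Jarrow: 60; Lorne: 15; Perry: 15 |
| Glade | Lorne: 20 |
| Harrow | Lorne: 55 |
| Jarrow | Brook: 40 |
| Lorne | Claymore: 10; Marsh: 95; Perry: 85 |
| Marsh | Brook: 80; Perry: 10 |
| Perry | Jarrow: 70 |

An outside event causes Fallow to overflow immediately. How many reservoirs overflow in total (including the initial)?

Round 1 — Fallow overflows (initial).
  Glade: +75 → 75 < 120
  Jarrow: +60 → 60 ≥ 40
  Lorne: +15 → 15 < 120
  Perry: +15 → 15 < 80
Round 2 — Jarrow overflows.
  Brook: +40 → 40 < 70
No further overflows.

2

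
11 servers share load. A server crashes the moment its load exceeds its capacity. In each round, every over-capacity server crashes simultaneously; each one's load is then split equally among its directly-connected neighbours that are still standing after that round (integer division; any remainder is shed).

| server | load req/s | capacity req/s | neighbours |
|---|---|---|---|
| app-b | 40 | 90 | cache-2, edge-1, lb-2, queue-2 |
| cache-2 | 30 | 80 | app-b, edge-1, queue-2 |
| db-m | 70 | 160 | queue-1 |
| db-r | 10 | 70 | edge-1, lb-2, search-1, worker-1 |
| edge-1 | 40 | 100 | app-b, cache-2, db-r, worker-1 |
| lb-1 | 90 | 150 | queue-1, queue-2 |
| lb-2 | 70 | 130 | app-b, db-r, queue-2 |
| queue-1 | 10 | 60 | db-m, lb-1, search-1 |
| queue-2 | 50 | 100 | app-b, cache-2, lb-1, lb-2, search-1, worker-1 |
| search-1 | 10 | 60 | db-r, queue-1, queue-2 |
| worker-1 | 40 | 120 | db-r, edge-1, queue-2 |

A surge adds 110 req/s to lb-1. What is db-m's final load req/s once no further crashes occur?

125

Round 1 — lb-1 at 200 > 150. lb-1 crashes.
  lb-1 sheds 200 req/s to queue-1, queue-2: 100 each.
    queue-1: 10+100 = 110 > 60
    queue-2: 50+100 = 150 > 100
Round 2 — queue-1, queue-2 crash.
  queue-1 sheds 110 req/s to db-m, search-1: 55 each.
    db-m: 70+55 = 125 ≤ 160
    search-1: 10+55 = 65 > 60
  queue-2 sheds 150 req/s to app-b, cache-2, lb-2, search-1, worker-1: 30 each.
    app-b: 40+30 = 70 ≤ 90
    cache-2: 30+30 = 60 ≤ 80
    lb-2: 70+30 = 100 ≤ 130
    search-1: 65+30 = 95 > 60
    worker-1: 40+30 = 70 ≤ 120
Round 3 — search-1 crashes.
  search-1 sheds 95 req/s to db-r: 95 each.
    db-r: 10+95 = 105 > 70
Round 4 — db-r crashes.
  db-r sheds 105 req/s to edge-1, lb-2, worker-1: 35 each.
    edge-1: 40+35 = 75 ≤ 100
    lb-2: 100+35 = 135 > 130
    worker-1: 70+35 = 105 ≤ 120
Round 5 — lb-2 crashes.
  lb-2 sheds 135 req/s to app-b: 135 each.
    app-b: 70+135 = 205 > 90
Round 6 — app-b crashes.
  app-b sheds 205 req/s to cache-2, edge-1: 102 each (1 lost).
    cache-2: 60+102 = 162 > 80
    edge-1: 75+102 = 177 > 100
Round 7 — cache-2, edge-1 crash.
  cache-2 sheds 162 req/s: no online neighbours, lost.
  edge-1 sheds 177 req/s to worker-1: 177 each.
    worker-1: 105+177 = 282 > 120
Round 8 — worker-1 crashes.
  worker-1 sheds 282 req/s: no online neighbours, lost.
No further crashes.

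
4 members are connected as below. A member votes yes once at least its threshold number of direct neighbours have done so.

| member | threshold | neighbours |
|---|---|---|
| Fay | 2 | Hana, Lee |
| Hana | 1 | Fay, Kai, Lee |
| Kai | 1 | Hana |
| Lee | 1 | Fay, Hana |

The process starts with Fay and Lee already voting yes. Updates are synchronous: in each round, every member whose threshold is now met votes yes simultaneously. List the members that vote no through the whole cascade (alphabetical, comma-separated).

none

Round 1 — Fay, Lee vote yes (initial).
Round 2 — checking thresholds:
  Hana: 2 of 3 neighbours ≥ 1, votes yes.
Round 3 — checking thresholds:
  Kai: 1 of 1 neighbours ≥ 1, votes yes.
Round 4 — no new yes votes; cascade stops.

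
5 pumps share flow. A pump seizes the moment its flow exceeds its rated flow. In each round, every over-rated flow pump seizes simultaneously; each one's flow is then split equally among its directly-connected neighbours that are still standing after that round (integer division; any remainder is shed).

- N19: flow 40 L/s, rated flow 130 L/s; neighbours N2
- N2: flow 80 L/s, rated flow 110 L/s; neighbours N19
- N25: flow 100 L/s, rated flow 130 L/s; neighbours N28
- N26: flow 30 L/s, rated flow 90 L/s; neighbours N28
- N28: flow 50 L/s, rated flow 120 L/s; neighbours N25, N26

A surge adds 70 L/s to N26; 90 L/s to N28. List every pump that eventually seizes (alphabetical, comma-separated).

N25, N26, N28

Round 1 — N26 at 100 > 90; N28 at 140 > 120. N26, N28 seize.
  N26 sheds 100 L/s: no online neighbours, lost.
  N28 sheds 140 L/s to N25: 140 each.
    N25: 100+140 = 240 > 130
Round 2 — N25 seizes.
  N25 sheds 240 L/s: no online neighbours, lost.
No further seizures.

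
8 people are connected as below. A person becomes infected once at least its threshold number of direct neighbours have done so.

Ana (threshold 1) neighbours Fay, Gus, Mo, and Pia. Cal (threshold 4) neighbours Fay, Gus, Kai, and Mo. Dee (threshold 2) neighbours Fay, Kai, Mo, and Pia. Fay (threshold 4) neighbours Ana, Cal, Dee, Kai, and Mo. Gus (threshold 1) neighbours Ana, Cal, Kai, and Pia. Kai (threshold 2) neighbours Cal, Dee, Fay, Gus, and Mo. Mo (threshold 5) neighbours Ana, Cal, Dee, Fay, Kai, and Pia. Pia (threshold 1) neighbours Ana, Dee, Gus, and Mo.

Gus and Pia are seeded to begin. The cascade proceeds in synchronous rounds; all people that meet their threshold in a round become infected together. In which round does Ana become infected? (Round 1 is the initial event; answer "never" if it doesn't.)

2

Round 1 — Gus, Pia become infected (initial).
Round 2 — checking thresholds:
  Ana: 2 of 4 neighbours ≥ 1, becomes infected.
  Cal: 1 of 4 neighbours < 4, holds.
  Dee: 1 of 4 neighbours < 2, holds.
  Kai: 1 of 5 neighbours < 2, holds.
  Mo: 1 of 6 neighbours < 5, holds.
Round 3 — no new infections; cascade stops.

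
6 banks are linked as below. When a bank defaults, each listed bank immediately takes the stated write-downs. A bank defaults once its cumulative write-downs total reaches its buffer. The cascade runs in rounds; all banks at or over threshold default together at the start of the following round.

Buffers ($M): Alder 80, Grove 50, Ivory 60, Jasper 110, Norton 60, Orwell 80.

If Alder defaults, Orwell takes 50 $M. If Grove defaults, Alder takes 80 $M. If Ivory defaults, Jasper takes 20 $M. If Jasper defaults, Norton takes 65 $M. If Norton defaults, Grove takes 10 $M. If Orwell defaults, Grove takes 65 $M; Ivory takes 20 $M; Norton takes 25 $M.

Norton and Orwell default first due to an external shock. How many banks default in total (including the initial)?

Round 1 — Norton, Orwell default (initial).
  Grove: +10+65 → 75 ≥ 50
  Ivory: +20 → 20 < 60
Round 2 — Grove defaults.
  Alder: +80 → 80 ≥ 80
Round 3 — Alder defaults.
No further defaults.

4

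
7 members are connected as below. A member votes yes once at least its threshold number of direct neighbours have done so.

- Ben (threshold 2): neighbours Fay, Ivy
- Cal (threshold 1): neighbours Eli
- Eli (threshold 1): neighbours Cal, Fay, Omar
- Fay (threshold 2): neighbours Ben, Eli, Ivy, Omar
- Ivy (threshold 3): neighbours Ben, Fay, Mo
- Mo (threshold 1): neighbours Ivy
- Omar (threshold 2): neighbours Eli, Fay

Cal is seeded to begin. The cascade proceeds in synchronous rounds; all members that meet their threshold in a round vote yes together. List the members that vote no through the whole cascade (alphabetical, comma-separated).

Ben, Fay, Ivy, Mo, Omar

Round 1 — Cal votes yes (initial).
Round 2 — checking thresholds:
  Eli: 1 of 3 neighbours ≥ 1, votes yes.
Round 3 — no new yes votes; cascade stops.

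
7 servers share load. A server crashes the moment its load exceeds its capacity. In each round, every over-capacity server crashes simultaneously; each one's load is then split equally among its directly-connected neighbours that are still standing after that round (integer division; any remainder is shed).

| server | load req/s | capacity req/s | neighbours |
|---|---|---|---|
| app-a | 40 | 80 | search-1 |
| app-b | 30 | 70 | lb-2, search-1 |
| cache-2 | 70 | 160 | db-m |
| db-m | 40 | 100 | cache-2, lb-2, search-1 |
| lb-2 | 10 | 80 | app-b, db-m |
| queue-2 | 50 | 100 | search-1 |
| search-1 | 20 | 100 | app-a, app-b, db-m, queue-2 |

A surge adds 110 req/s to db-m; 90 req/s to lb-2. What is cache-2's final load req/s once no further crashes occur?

145

Round 1 — db-m at 150 > 100; lb-2 at 100 > 80. db-m, lb-2 crash.
  db-m sheds 150 req/s to cache-2, search-1: 75 each.
    cache-2: 70+75 = 145 ≤ 160
    search-1: 20+75 = 95 ≤ 100
  lb-2 sheds 100 req/s to app-b: 100 each.
    app-b: 30+100 = 130 > 70
Round 2 — app-b crashes.
  app-b sheds 130 req/s to search-1: 130 each.
    search-1: 95+130 = 225 > 100
Round 3 — search-1 crashes.
  search-1 sheds 225 req/s to app-a, queue-2: 112 each (1 lost).
    app-a: 40+112 = 152 > 80
    queue-2: 50+112 = 162 > 100
Round 4 — app-a, queue-2 crash.
  app-a sheds 152 req/s: no online neighbours, lost.
  queue-2 sheds 162 req/s: no online neighbours, lost.
No further crashes.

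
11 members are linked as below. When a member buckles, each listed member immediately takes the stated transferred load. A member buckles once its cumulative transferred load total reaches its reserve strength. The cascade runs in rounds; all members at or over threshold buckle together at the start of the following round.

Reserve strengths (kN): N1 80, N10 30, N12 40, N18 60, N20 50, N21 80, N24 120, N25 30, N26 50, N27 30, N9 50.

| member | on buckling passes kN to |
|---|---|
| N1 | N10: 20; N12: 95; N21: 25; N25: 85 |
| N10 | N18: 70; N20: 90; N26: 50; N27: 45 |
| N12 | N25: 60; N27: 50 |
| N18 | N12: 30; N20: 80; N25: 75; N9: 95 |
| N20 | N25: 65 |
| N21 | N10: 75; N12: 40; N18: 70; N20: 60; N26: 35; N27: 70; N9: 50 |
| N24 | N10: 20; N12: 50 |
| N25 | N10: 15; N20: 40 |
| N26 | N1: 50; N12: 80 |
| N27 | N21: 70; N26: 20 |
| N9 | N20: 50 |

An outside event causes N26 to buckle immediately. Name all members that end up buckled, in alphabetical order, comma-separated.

Round 1 — N26 buckles (initial).
  N1: +50 → 50 < 80
  N12: +80 → 80 ≥ 40
Round 2 — N12 buckles.
  N25: +60 → 60 ≥ 30
  N27: +50 → 50 ≥ 30
Round 3 — N25, N27 buckle.
  N10: +15 → 15 < 30
  N20: +40 → 40 < 50
  N21: +70 → 70 < 80
No further bucklings.

N12, N25, N26, N27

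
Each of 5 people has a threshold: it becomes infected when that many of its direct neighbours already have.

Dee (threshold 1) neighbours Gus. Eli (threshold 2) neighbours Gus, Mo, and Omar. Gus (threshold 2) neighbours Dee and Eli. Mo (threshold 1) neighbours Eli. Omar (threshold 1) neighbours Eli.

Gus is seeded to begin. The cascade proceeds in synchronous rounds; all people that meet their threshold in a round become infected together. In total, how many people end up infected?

2

Round 1 — Gus becomes infected (initial).
Round 2 — checking thresholds:
  Dee: 1 of 1 neighbours ≥ 1, becomes infected.
  Eli: 1 of 3 neighbours < 2, below threshold.
Round 3 — no new infections; cascade stops.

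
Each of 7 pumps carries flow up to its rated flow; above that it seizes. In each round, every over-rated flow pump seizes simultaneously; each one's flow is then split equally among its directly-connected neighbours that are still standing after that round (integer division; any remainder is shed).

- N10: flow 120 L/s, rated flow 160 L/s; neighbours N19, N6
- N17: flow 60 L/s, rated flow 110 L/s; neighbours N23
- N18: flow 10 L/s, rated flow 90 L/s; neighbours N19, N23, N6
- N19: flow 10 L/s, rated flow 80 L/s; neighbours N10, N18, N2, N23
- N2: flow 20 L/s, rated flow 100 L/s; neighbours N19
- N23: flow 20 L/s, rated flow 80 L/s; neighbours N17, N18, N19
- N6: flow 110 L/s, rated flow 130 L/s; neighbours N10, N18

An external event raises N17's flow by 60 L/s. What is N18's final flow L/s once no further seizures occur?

80

Round 1 — N17 at 120 > 110. N17 seizes.
  N17 sheds 120 L/s to N23: 120 each.
    N23: 20+120 = 140 > 80
Round 2 — N23 seizes.
  N23 sheds 140 L/s to N18, N19: 70 each.
    N18: 10+70 = 80 ≤ 90
    N19: 10+70 = 80 ≤ 80
No further seizures.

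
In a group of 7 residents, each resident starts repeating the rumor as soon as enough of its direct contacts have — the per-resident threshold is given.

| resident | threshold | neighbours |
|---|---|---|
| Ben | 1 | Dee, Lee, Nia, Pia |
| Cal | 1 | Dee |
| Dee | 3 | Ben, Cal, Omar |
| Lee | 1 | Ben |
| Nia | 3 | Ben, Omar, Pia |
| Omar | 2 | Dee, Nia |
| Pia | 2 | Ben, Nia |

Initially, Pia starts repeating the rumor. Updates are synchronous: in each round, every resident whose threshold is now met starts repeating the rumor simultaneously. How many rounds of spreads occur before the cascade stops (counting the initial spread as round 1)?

3

Round 1 — Pia starts repeating the rumor (initial).
Round 2 — checking thresholds:
  Ben: 1 of 4 neighbours ≥ 1, starts repeating the rumor.
  Nia: 1 of 3 neighbours < 3, holds.
Round 3 — checking thresholds:
  Dee: 1 of 3 neighbours < 3, holds.
  Lee: 1 of 1 neighbours ≥ 1, starts repeating the rumor.
  Nia: 2 of 3 neighbours < 3, holds.
Round 4 — no new spreads; cascade stops.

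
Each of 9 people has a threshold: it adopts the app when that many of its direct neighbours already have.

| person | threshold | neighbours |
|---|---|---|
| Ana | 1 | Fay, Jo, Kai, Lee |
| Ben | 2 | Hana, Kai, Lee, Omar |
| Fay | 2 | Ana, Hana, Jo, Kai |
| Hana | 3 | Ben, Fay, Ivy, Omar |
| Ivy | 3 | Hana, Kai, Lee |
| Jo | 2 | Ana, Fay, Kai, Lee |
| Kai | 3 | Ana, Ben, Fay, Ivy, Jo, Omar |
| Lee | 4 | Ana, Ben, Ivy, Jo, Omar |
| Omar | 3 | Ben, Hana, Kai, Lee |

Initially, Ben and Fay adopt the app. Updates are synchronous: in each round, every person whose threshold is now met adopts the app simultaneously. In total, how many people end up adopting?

5

Round 1 — Ben, Fay adopt the app (initial).
Round 2 — checking thresholds:
  Ana: 1 of 4 neighbours ≥ 1, adopts the app.
  Hana: 2 of 4 neighbours < 3, holds.
  Jo: 1 of 4 neighbours < 2, holds.
  Kai: 2 of 6 neighbours < 3, holds.
  Lee: 1 of 5 neighbours < 4, holds.
  Omar: 1 of 4 neighbours < 3, holds.
Round 3 — checking thresholds:
  Hana: 2 of 4 neighbours < 3, holds.
  Jo: 2 of 4 neighbours ≥ 2, adopts the app.
  Kai: 3 of 6 neighbours ≥ 3, adopts the app.
  Lee: 2 of 5 neighbours < 4, holds.
  Omar: 1 of 4 neighbours < 3, holds.
Round 4 — no new adoptions; cascade stops.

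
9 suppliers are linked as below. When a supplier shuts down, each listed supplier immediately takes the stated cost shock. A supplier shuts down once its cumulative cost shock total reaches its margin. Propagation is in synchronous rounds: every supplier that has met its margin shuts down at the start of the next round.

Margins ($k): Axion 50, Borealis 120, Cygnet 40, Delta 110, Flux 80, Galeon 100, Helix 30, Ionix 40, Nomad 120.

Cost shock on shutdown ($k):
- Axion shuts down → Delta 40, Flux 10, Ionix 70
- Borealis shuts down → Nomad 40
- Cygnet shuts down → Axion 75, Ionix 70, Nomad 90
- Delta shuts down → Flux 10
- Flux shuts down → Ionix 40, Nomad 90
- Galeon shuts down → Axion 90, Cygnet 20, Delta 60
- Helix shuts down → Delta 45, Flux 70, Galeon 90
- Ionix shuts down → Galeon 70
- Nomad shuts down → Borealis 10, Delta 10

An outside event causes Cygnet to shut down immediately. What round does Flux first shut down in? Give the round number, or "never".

Round 1 — Cygnet shuts down (initial).
  Axion: +75 → 75 ≥ 50
  Ionix: +70 → 70 ≥ 40
  Nomad: +90 → 90 < 120
Round 2 — Axion, Ionix shut down.
  Delta: +40 → 40 < 110
  Flux: +10 → 10 < 80
  Galeon: +70 → 70 < 100
No further shutdowns.

never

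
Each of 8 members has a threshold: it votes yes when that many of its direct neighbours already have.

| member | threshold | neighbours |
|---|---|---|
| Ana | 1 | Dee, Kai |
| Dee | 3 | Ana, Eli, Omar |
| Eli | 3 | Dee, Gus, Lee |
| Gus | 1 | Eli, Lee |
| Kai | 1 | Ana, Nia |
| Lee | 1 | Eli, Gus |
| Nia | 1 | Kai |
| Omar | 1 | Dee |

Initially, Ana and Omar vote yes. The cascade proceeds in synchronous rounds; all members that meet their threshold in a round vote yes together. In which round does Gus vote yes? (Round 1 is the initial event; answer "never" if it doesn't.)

never

Round 1 — Ana, Omar vote yes (initial).
Round 2 — checking thresholds:
  Dee: 2 of 3 neighbours < 3, below threshold.
  Kai: 1 of 2 neighbours ≥ 1, votes yes.
Round 3 — checking thresholds:
  Dee: 2 of 3 neighbours < 3, below threshold.
  Nia: 1 of 1 neighbours ≥ 1, votes yes.
Round 4 — no new yes votes; cascade stops.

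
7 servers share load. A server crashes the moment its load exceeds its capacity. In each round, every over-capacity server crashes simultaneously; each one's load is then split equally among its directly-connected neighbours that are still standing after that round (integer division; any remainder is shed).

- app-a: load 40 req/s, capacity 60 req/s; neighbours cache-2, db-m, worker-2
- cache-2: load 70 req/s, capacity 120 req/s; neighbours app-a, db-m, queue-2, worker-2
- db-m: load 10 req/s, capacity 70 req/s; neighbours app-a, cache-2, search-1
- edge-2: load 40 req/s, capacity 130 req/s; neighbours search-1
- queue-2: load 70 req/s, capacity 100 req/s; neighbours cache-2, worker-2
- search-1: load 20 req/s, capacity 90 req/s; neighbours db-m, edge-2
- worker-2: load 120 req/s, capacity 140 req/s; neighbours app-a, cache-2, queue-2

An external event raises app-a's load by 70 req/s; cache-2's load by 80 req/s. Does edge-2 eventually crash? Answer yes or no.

yes

Round 1 — app-a at 110 > 60; cache-2 at 150 > 120. app-a, cache-2 crash.
  app-a sheds 110 req/s to db-m, worker-2: 55 each.
    db-m: 10+55 = 65 ≤ 70
    worker-2: 120+55 = 175 > 140
  cache-2 sheds 150 req/s to db-m, queue-2, worker-2: 50 each.
    db-m: 65+50 = 115 > 70
    queue-2: 70+50 = 120 > 100
    worker-2: 175+50 = 225 > 140
Round 2 — db-m, queue-2, worker-2 crash.
  db-m sheds 115 req/s to search-1: 115 each.
    search-1: 20+115 = 135 > 90
  queue-2 sheds 120 req/s: no online neighbours, lost.
  worker-2 sheds 225 req/s: no online neighbours, lost.
Round 3 — search-1 crashes.
  search-1 sheds 135 req/s to edge-2: 135 each.
    edge-2: 40+135 = 175 > 130
Round 4 — edge-2 crashes.
  edge-2 sheds 175 req/s: no online neighbours, lost.
No further crashes.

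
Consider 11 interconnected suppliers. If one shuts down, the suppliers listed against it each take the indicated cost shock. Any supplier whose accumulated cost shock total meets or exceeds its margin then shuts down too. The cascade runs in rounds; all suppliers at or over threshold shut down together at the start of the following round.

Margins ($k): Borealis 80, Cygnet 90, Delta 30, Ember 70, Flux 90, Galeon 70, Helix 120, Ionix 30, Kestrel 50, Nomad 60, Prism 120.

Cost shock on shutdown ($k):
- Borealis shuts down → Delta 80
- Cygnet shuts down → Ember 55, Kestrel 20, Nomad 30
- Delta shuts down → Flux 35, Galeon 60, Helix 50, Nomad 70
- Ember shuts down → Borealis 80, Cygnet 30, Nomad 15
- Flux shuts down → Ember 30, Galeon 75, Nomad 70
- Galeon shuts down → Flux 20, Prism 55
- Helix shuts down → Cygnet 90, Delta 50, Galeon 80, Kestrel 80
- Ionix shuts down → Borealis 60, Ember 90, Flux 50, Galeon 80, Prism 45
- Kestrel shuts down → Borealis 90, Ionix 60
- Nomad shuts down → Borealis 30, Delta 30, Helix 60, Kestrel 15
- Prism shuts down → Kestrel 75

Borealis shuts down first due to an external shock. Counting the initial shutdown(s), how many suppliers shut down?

3

Round 1 — Borealis shuts down (initial).
  Delta: +80 → 80 ≥ 30
Round 2 — Delta shuts down.
  Flux: +35 → 35 < 90
  Galeon: +60 → 60 < 70
  Helix: +50 → 50 < 120
  Nomad: +70 → 70 ≥ 60
Round 3 — Nomad shuts down.
  Helix: +60 → 110 < 120
  Kestrel: +15 → 15 < 50
No further shutdowns.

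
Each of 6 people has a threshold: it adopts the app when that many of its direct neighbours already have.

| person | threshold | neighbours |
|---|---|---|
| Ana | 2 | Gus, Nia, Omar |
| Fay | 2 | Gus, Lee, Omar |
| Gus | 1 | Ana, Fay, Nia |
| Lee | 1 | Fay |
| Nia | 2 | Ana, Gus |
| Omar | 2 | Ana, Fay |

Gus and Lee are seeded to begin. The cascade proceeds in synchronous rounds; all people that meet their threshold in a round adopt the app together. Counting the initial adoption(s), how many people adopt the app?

3

Round 1 — Gus, Lee adopt the app (initial).
Round 2 — checking thresholds:
  Ana: 1 of 3 neighbours < 2, below threshold.
  Fay: 2 of 3 neighbours ≥ 2, adopts the app.
  Nia: 1 of 2 neighbours < 2, below threshold.
Round 3 — no new adoptions; cascade stops.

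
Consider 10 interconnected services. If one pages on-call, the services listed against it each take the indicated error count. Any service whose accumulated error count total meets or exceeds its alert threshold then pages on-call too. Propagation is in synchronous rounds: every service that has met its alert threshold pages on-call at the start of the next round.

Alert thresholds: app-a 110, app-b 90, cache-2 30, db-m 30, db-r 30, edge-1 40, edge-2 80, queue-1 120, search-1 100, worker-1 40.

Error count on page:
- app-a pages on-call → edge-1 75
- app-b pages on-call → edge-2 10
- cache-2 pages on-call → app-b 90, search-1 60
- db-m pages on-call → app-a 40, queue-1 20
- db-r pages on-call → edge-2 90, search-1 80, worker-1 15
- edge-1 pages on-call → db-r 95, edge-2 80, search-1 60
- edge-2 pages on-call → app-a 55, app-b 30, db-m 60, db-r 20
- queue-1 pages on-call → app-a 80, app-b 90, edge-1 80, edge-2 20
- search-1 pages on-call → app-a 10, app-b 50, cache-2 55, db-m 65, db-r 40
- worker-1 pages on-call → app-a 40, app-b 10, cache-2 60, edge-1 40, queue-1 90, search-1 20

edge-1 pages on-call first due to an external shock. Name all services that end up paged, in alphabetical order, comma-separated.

app-b, cache-2, db-m, db-r, edge-1, edge-2, search-1

Round 1 — edge-1 pages on-call (initial).
  db-r: +95 → 95 ≥ 30
  edge-2: +80 → 80 ≥ 80
  search-1: +60 → 60 < 100
Round 2 — db-r, edge-2 page on-call.
  app-a: +55 → 55 < 110
  app-b: +30 → 30 < 90
  db-m: +60 → 60 ≥ 30
  search-1: +80 → 140 ≥ 100
  worker-1: +15 → 15 < 40
Round 3 — db-m, search-1 page on-call.
  app-a: +40+10 → 105 < 110
  app-b: +50 → 80 < 90
  cache-2: +55 → 55 ≥ 30
  queue-1: +20 → 20 < 120
Round 4 — cache-2 pages on-call.
  app-b: +90 → 170 ≥ 90
Round 5 — app-b pages on-call.
No further pages.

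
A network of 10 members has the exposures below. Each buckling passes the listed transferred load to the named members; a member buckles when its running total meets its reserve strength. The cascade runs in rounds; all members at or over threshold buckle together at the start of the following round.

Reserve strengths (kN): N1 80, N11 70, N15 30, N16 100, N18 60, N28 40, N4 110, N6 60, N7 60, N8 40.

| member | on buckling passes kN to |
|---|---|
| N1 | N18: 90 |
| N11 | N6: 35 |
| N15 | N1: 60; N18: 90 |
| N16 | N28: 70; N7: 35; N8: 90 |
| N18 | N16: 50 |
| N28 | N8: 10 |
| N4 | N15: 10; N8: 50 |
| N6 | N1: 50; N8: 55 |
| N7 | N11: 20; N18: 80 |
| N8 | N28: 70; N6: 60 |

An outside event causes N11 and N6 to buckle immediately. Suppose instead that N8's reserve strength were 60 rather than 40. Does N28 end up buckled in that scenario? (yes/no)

no

With N8's reserve strength at 60:
Round 1 — N11, N6 buckle (initial).
  N1: +50 → 50 < 80
  N8: +55 → 55 < 60
No further bucklings.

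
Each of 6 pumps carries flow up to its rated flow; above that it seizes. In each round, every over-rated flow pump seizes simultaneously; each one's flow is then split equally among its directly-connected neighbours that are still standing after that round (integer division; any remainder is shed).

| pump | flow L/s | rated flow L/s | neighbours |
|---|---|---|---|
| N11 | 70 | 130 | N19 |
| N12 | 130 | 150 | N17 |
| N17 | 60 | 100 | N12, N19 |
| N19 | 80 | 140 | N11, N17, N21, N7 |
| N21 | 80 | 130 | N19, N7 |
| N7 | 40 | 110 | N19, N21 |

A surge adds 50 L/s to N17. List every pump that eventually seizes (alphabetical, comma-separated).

N12, N17

Round 1 — N17 at 110 > 100. N17 seizes.
  N17 sheds 110 L/s to N12, N19: 55 each.
    N12: 130+55 = 185 > 150
    N19: 80+55 = 135 ≤ 140
Round 2 — N12 seizes.
  N12 sheds 185 L/s: no online neighbours, lost.
No further seizures.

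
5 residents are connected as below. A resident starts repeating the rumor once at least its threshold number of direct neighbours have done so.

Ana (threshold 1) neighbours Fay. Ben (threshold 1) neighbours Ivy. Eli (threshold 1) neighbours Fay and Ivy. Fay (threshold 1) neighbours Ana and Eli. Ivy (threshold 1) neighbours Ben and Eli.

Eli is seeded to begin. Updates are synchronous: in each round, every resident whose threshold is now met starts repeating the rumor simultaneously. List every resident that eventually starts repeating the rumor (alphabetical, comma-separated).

Round 1 — Eli starts repeating the rumor (initial).
Round 2 — checking thresholds:
  Fay: 1 of 2 neighbours ≥ 1, starts repeating the rumor.
  Ivy: 1 of 2 neighbours ≥ 1, starts repeating the rumor.
Round 3 — checking thresholds:
  Ana: 1 of 1 neighbours ≥ 1, starts repeating the rumor.
  Ben: 1 of 1 neighbours ≥ 1, starts repeating the rumor.
Round 4 — no new spreads; cascade stops.

Ana, Ben, Eli, Fay, Ivy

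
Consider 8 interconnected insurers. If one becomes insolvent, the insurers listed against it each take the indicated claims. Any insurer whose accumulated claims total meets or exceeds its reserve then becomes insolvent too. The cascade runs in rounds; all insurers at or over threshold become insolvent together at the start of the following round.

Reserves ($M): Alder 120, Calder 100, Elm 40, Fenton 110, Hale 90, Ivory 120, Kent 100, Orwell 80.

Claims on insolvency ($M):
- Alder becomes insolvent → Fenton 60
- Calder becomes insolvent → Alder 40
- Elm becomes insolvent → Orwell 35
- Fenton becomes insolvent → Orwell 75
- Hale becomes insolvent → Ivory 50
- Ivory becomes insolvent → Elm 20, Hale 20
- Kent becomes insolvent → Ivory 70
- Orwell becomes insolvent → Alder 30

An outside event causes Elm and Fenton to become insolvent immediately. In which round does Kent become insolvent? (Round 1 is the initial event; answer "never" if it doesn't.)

never

Round 1 — Elm, Fenton become insolvent (initial).
  Orwell: +35+75 → 110 ≥ 80
Round 2 — Orwell becomes insolvent.
  Alder: +30 → 30 < 120
No further insolvencies.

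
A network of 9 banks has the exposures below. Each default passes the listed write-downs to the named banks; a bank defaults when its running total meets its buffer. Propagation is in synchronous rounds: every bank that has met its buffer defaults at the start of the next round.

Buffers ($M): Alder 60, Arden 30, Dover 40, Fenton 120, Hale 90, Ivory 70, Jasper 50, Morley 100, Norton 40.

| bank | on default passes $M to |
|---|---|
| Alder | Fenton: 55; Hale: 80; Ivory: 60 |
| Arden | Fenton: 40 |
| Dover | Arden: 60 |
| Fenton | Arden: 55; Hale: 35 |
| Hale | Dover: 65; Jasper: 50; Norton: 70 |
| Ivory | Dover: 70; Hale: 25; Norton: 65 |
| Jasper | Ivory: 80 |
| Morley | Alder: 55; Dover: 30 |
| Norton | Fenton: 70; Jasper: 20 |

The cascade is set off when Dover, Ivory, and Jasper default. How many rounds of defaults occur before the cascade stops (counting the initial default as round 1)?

2

Round 1 — Dover, Ivory, Jasper default (initial).
  Arden: +60 → 60 ≥ 30
  Hale: +25 → 25 < 90
  Norton: +65 → 65 ≥ 40
Round 2 — Arden, Norton default.
  Fenton: +40+70 → 110 < 120
No further defaults.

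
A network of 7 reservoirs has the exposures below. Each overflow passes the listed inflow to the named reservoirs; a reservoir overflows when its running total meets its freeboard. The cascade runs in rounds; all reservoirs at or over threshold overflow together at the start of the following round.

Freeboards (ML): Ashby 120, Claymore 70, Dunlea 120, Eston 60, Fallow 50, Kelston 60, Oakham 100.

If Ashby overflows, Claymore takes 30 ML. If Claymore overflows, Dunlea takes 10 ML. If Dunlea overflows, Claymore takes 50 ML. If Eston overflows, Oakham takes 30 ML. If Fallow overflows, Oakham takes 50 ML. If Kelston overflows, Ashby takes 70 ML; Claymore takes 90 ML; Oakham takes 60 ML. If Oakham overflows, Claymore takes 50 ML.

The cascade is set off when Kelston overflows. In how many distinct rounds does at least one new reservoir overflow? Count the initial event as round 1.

2

Round 1 — Kelston overflows (initial).
  Ashby: +70 → 70 < 120
  Claymore: +90 → 90 ≥ 70
  Oakham: +60 → 60 < 100
Round 2 — Claymore overflows.
  Dunlea: +10 → 10 < 120
No further overflows.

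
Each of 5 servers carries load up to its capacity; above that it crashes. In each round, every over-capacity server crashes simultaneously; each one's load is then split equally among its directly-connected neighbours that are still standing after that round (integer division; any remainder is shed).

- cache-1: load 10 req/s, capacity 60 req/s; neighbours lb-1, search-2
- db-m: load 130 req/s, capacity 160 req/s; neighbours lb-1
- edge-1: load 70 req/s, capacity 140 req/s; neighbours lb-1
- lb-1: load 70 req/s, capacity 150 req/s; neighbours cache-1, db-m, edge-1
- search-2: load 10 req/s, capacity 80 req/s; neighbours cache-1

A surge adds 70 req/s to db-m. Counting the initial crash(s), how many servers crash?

5

Round 1 — db-m at 200 > 160. db-m crashes.
  db-m sheds 200 req/s to lb-1: 200 each.
    lb-1: 70+200 = 270 > 150
Round 2 — lb-1 crashes.
  lb-1 sheds 270 req/s to cache-1, edge-1: 135 each.
    cache-1: 10+135 = 145 > 60
    edge-1: 70+135 = 205 > 140
Round 3 — cache-1, edge-1 crash.
  cache-1 sheds 145 req/s to search-2: 145 each.
    search-2: 10+145 = 155 > 80
  edge-1 sheds 205 req/s: no online neighbours, lost.
Round 4 — search-2 crashes.
  search-2 sheds 155 req/s: no online neighbours, lost.
No further crashes.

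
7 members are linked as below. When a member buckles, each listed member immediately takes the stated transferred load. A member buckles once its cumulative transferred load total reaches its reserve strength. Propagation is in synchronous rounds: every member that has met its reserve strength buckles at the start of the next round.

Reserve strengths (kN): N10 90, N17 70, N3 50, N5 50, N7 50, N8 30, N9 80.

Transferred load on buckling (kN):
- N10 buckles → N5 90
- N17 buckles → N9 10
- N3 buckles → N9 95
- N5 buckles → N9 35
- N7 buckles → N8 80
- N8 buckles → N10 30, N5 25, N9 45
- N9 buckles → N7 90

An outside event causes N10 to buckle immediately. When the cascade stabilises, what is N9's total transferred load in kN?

35

Round 1 — N10 buckles (initial).
  N5: +90 → 90 ≥ 50
Round 2 — N5 buckles.
  N9: +35 → 35 < 80
No further bucklings.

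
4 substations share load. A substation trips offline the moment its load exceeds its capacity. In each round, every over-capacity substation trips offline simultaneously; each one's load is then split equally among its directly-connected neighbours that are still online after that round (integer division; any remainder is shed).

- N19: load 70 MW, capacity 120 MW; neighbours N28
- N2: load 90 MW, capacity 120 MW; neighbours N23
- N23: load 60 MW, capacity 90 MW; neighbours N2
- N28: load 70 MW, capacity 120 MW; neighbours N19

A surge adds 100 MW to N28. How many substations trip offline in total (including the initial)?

2

Round 1 — N28 at 170 > 120. N28 trips offline.
  N28 sheds 170 MW to N19: 170 each.
    N19: 70+170 = 240 > 120
Round 2 — N19 trips offline.
  N19 sheds 240 MW: no online neighbours, lost.
No further trips.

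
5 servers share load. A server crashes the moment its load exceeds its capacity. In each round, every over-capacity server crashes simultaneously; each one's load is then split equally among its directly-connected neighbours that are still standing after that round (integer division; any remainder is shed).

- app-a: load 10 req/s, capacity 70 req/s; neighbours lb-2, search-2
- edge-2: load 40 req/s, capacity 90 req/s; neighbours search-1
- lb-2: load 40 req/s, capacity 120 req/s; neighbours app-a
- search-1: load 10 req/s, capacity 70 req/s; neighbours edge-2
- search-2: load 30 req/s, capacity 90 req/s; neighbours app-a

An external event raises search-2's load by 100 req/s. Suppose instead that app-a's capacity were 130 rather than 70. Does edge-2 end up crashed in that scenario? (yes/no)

no

With app-a's capacity at 130:
Round 1 — search-2 at 130 > 90. search-2 crashes.
  search-2 sheds 130 req/s to app-a: 130 each.
    app-a: 10+130 = 140 > 130
Round 2 — app-a crashes.
  app-a sheds 140 req/s to lb-2: 140 each.
    lb-2: 40+140 = 180 > 120
Round 3 — lb-2 crashes.
  lb-2 sheds 180 req/s: no online neighbours, lost.
No further crashes.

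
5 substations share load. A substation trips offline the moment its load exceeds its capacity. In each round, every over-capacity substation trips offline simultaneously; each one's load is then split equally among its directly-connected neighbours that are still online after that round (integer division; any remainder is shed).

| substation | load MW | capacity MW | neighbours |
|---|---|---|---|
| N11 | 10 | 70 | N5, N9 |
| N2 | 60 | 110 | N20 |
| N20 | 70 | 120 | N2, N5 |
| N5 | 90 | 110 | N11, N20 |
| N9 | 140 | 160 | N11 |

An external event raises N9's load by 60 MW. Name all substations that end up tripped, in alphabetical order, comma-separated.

N11, N2, N20, N5, N9

Round 1 — N9 at 200 > 160. N9 trips offline.
  N9 sheds 200 MW to N11: 200 each.
    N11: 10+200 = 210 > 70
Round 2 — N11 trips offline.
  N11 sheds 210 MW to N5: 210 each.
    N5: 90+210 = 300 > 110
Round 3 — N5 trips offline.
  N5 sheds 300 MW to N20: 300 each.
    N20: 70+300 = 370 > 120
Round 4 — N20 trips offline.
  N20 sheds 370 MW to N2: 370 each.
    N2: 60+370 = 430 > 110
Round 5 — N2 trips offline.
  N2 sheds 430 MW: no online neighbours, lost.
No further trips.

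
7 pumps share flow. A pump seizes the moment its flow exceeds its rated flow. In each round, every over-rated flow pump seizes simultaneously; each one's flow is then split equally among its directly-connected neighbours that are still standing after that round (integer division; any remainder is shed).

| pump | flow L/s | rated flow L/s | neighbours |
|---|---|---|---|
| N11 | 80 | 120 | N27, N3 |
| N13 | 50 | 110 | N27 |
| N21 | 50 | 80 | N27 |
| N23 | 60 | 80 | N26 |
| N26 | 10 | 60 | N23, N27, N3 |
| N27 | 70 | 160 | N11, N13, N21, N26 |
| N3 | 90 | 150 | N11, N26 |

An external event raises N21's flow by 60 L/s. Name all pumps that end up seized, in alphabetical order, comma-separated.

Round 1 — N21 at 110 > 80. N21 seizes.
  N21 sheds 110 L/s to N27: 110 each.
    N27: 70+110 = 180 > 160
Round 2 — N27 seizes.
  N27 sheds 180 L/s to N11, N13, N26: 60 each.
    N11: 80+60 = 140 > 120
    N13: 50+60 = 110 ≤ 110
    N26: 10+60 = 70 > 60
Round 3 — N11, N26 seize.
  N11 sheds 140 L/s to N3: 140 each.
    N3: 90+140 = 230 > 150
  N26 sheds 70 L/s to N23, N3: 35 each.
    N23: 60+35 = 95 > 80
    N3: 230+35 = 265 > 150
Round 4 — N23, N3 seize.
  N23 sheds 95 L/s: no online neighbours, lost.
  N3 sheds 265 L/s: no online neighbours, lost.
No further seizures.

N11, N21, N23, N26, N27, N3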